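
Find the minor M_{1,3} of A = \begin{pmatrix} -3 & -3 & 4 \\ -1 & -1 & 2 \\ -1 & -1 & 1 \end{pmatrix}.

Delete row 1 and column 3; the remaining 2×2 submatrix is [-1 -1; -1 -1].
Its determinant is (-1)·(-1) − (-1)·(-1) = 0.

The minor is 0.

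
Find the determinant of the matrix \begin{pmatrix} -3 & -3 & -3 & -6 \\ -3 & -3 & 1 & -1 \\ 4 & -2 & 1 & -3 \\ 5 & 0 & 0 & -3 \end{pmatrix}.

51

Expand along row 4 (it has 2 zeros):
  − (5) · M_41   where M_41 = det([-3 -3 -6; -3 1 -1; -2 1 -3]) = 33
  + (-3) · M_44   where M_44 = det([-3 -3 -3; -3 -3 1; 4 -2 1]) = -72
det = (-1)·(5)·(33) + (+1)·(-3)·(-72) = 51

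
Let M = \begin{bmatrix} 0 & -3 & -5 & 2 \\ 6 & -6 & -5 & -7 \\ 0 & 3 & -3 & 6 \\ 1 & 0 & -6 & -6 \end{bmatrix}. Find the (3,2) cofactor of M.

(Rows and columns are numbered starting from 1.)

The cofactor is 207.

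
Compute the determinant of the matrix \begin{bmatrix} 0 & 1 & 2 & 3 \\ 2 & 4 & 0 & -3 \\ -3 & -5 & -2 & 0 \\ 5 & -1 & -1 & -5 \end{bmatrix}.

Expand along row 1 (it has 1 zero):
  − (1) · M_12   where M_12 = det([2 0 -3; -3 -2 0; 5 -1 -5]) = -19
  + (2) · M_13   where M_13 = det([2 4 -3; -3 -5 0; 5 -1 -5]) = -94
  − (3) · M_14   where M_14 = det([2 4 0; -3 -5 -2; 5 -1 -1]) = -46
det = (-1)·(1)·(-19) + (+1)·(2)·(-94) + (-1)·(3)·(-46) = -31

The determinant is -31.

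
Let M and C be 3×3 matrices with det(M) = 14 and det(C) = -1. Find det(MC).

det(MC) = det(M)·det(C) = (14)·(-1) = -14

det(MC) = -14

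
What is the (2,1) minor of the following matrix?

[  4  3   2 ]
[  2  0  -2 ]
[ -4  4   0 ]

The minor is -8.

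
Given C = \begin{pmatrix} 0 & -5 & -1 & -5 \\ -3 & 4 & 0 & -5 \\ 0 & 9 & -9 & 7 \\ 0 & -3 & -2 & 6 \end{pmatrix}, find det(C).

The determinant is 1500.

Expand along column 1 (it has 3 zeros):
  − (-3) · M_21   where M_21 = det([-5 -1 -5; 9 -9 7; -3 -2 6]) = 500
det = (-1)·(-3)·(500) = 1500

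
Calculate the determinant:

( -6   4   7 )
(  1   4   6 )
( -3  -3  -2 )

Expand along column 1:
  + (-6) · |4 6; -3 -2| = (-6)·(-8 − (-18)) = -60
  − 1 · |4 7; -3 -2| = −1·(-8 − (-21)) = -13
  + (-3) · |4 7; 4 6| = (-3)·(24 − 28) = 12
Sum: (-60) + (-13) + (12) = -61

The determinant is -61.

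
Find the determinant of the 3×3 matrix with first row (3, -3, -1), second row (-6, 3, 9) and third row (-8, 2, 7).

87

Expand along column 1:
  + 3 · |3 9; 2 7| = 3·(21 − 18) = 9
  − (-6) · |-3 -1; 2 7| = −(-6)·(-21 − (-2)) = -114
  + (-8) · |-3 -1; 3 9| = (-8)·(-27 − (-3)) = 192
Sum: (9) + (-114) + (192) = 87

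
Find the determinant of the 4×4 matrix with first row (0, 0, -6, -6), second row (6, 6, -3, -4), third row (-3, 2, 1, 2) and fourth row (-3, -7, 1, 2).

Expand along row 1 (it has 2 zeros):
  + (-6) · M_13   where M_13 = det([6 6 -4; -3 2 2; -3 -7 2]) = 0
  − (-6) · M_14   where M_14 = det([6 6 -3; -3 2 1; -3 -7 1]) = -27
det = (+1)·(-6)·(0) + (-1)·(-6)·(-27) = -162

The determinant is -162.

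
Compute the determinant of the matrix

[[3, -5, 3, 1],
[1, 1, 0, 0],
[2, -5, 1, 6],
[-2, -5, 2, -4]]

Expand along row 2 (it has 2 zeros):
  − (1) · M_21   where M_21 = det([-5 3 1; -5 1 6; -5 2 -4]) = -75
  + (1) · M_22   where M_22 = det([3 3 1; 2 1 6; -2 2 -4]) = -54
det = (-1)·(1)·(-75) + (+1)·(1)·(-54) = 21

The determinant is 21.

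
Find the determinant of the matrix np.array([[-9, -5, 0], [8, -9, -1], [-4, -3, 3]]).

370

Expand along row 1:
  + (-9) · |-9 -1; -3 3| = (-9)·(-27 − 3) = 270
  − (-5) · |8 -1; -4 3| = −(-5)·(24 − 4) = 100
Sum: (270) + (100) = 370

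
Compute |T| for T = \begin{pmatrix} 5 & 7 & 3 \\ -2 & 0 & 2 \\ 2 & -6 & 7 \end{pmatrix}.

Expand along row 2:
  − (-2) · |7 3; -6 7| = −(-2)·(49 − (-18)) = 134
  − 2 · |5 7; 2 -6| = −2·(-30 − 14) = 88
Sum: (134) + (88) = 222

222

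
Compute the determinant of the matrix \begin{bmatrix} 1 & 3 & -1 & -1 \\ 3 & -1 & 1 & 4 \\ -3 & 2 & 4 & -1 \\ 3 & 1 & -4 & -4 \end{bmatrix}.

The determinant is 201.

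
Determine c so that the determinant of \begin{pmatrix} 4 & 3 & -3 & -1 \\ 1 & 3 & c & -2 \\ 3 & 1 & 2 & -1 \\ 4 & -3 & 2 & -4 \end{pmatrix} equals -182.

-7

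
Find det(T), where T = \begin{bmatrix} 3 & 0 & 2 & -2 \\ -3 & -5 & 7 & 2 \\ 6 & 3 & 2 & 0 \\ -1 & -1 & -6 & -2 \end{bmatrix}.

Expand along row 1 (it has 1 zero):
  + (3) · M_11   where M_11 = det([-5 7 2; 3 2 0; -1 -6 -2]) = 30
  + (2) · M_13   where M_13 = det([-3 -5 2; 6 3 0; -1 -1 -2]) = -48
  − (-2) · M_14   where M_14 = det([-3 -5 7; 6 3 2; -1 -1 -6]) = -143
det = (+1)·(3)·(30) + (+1)·(2)·(-48) + (-1)·(-2)·(-143) = -292

-292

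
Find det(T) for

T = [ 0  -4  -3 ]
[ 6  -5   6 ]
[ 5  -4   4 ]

-27

Expand along row 1:
  − (-4) · |6 6; 5 4| = −(-4)·(24 − 30) = -24
  + (-3) · |6 -5; 5 -4| = (-3)·(-24 − (-25)) = -3
Sum: (-24) + (-3) = -27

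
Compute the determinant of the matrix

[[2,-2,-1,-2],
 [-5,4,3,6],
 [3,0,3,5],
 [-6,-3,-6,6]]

The determinant is -189.

Expand along row 3 (it has 1 zero):
  + (3) · M_31   where M_31 = det([-2 -1 -2; 4 3 6; -3 -6 6]) = -36
  + (3) · M_33   where M_33 = det([2 -2 -2; -5 4 6; -6 -3 6]) = 18
  − (5) · M_34   where M_34 = det([2 -2 -1; -5 4 3; -6 -3 -6]) = 27
det = (+1)·(3)·(-36) + (+1)·(3)·(18) + (-1)·(5)·(27) = -189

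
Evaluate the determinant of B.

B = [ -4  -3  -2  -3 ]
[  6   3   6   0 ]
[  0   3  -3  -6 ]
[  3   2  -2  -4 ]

The determinant is -459.

Expand along row 2 (it has 1 zero):
  − (6) · M_21   where M_21 = det([-3 -2 -3; 3 -3 -6; 2 -2 -4]) = 0
  + (3) · M_22   where M_22 = det([-4 -2 -3; 0 -3 -6; 3 -2 -4]) = 9
  − (6) · M_23   where M_23 = det([-4 -3 -3; 0 3 -6; 3 2 -4]) = 81
det = (-1)·(6)·(0) + (+1)·(3)·(9) + (-1)·(6)·(81) = -459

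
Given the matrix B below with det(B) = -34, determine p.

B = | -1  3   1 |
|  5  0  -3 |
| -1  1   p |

3

Expanding along the row containing p, det(B) is linear in p: det(B) = (-15)·p + (11).
Set (-15)·p + (11) = -34  ⇒  (-15)·p = -45  ⇒  p = 3.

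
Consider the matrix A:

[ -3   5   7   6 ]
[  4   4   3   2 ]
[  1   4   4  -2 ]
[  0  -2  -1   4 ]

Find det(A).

|A| = -182

Expand along row 4 (it has 1 zero):
  + (-2) · M_42   where M_42 = det([-3 7 6; 4 3 2; 1 4 -2]) = 190
  − (-1) · M_43   where M_43 = det([-3 5 6; 4 4 2; 1 4 -2]) = 170
  + (4) · M_44   where M_44 = det([-3 5 7; 4 4 3; 1 4 4]) = 7
det = (+1)·(-2)·(190) + (-1)·(-1)·(170) + (+1)·(4)·(7) = -182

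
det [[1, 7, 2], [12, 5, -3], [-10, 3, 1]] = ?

312

Expand along column 1:
  + 1 · |5 -3; 3 1| = 1·(5 − (-9)) = 14
  − 12 · |7 2; 3 1| = −12·(7 − 6) = -12
  + (-10) · |7 2; 5 -3| = (-10)·(-21 − 10) = 310
Sum: (14) + (-12) + (310) = 312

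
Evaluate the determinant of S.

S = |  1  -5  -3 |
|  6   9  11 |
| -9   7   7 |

Expand along row 1:
  + 1 · |9 11; 7 7| = 1·(63 − 77) = -14
  − (-5) · |6 11; -9 7| = −(-5)·(42 − (-99)) = 705
  + (-3) · |6 9; -9 7| = (-3)·(42 − (-81)) = -369
Sum: (-14) + (705) + (-369) = 322

|S| = 322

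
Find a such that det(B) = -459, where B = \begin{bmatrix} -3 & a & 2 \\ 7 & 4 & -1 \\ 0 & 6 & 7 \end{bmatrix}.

a = 9

Expanding along the row containing a, det(B) is linear in a: det(B) = (-49)·a + (-18).
Set (-49)·a + (-18) = -459  ⇒  (-49)·a = -441  ⇒  a = 9.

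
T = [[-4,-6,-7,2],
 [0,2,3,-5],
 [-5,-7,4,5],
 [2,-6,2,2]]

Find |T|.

2232

Expand along row 2 (it has 1 zero):
  + (2) · M_22   where M_22 = det([-4 -7 2; -5 4 5; 2 2 2]) = -168
  − (3) · M_23   where M_23 = det([-4 -6 2; -5 -7 5; 2 -6 2]) = -96
  + (-5) · M_24   where M_24 = det([-4 -6 -7; -5 -7 4; 2 -6 2]) = -456
det = (+1)·(2)·(-168) + (-1)·(3)·(-96) + (+1)·(-5)·(-456) = 2232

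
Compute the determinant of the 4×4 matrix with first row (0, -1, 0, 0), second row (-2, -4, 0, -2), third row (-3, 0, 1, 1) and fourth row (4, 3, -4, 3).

-30

Expand along row 1 (it has 3 zeros):
  − (-1) · M_12   where M_12 = det([-2 0 -2; -3 1 1; 4 -4 3]) = -30
det = (-1)·(-1)·(-30) = -30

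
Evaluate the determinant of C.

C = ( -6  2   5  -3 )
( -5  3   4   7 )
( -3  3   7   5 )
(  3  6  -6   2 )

Expand along row 1:
  + (-6) · M_11   where M_11 = det([3 4 7; 3 7 5; 6 -6 2]) = -192
  − (2) · M_12   where M_12 = det([-5 4 7; -3 7 5; 3 -6 2]) = -157
  + (5) · M_13   where M_13 = det([-5 3 7; -3 3 5; 3 6 2]) = -6
  − (-3) · M_14   where M_14 = det([-5 3 4; -3 3 7; 3 6 -6]) = 201
det = (+1)·(-6)·(-192) + (-1)·(2)·(-157) + (+1)·(5)·(-6) + (-1)·(-3)·(201) = 2039

The determinant is 2039.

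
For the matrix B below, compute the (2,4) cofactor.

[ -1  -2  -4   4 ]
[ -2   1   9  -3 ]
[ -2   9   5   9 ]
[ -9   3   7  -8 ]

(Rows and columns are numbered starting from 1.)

Delete row 2 and column 4; the remaining 3×3 submatrix is [-1 -2 -4; -2 9 5; -9 3 7].
Its determinant is -286.
The cofactor carries sign (−1)^(2+4) = +1, so C_{2,4} = +(-286) = -286.

-286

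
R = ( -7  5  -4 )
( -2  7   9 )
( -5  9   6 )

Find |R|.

|R| = 40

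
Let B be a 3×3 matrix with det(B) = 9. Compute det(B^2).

The determinant is 81.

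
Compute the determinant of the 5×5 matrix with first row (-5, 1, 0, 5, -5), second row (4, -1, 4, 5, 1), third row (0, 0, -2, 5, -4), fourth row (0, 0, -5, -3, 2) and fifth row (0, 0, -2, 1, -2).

The matrix is block upper-triangular with a 2×2 block and a 3×3 block on the diagonal, so its determinant equals the product of the determinants of the diagonal blocks.
det of the 2×2 block = 1
det of the 3×3 block = -34
det = (1)·(-34) = -34

The determinant is -34.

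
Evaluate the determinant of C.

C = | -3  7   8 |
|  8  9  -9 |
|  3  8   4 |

Expand along row 1:
  + (-3) · |9 -9; 8 4| = (-3)·(36 − (-72)) = -324
  − 7 · |8 -9; 3 4| = −7·(32 − (-27)) = -413
  + 8 · |8 9; 3 8| = 8·(64 − 27) = 296
Sum: (-324) + (-413) + (296) = -441

|C| = -441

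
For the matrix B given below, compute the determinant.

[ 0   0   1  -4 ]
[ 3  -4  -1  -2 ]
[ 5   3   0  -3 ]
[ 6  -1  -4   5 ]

|B| = -118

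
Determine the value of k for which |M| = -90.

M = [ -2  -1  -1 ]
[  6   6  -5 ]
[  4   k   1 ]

8

Expanding along the column containing k, det(M) is linear in k: det(M) = (-16)·k + (38).
Set (-16)·k + (38) = -90  ⇒  (-16)·k = -128  ⇒  k = 8.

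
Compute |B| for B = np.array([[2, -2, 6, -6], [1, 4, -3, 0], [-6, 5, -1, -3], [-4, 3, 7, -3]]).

The determinant is 1356.

Expand along row 2 (it has 1 zero):
  − (1) · M_21   where M_21 = det([-2 6 -6; 5 -1 -3; 3 7 -3]) = -240
  + (4) · M_22   where M_22 = det([2 6 -6; -6 -1 -3; -4 7 -3]) = 288
  − (-3) · M_23   where M_23 = det([2 -2 -6; -6 5 -3; -4 3 -3]) = -12
det = (-1)·(1)·(-240) + (+1)·(4)·(288) + (-1)·(-3)·(-12) = 1356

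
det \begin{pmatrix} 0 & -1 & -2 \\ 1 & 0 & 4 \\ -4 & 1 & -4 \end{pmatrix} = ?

10

Expand along row 1:
  − (-1) · |1 4; -4 -4| = −(-1)·(-4 − (-16)) = 12
  + (-2) · |1 0; -4 1| = (-2)·(1 − 0) = -2
Sum: (12) + (-2) = 10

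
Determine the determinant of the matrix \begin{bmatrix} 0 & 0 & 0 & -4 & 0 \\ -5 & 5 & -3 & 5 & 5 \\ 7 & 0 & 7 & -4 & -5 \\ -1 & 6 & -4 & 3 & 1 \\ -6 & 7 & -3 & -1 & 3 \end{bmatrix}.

-2524

Expand along row 1 (it has 4 zeros):
  − (-4) · M_14   where M_14 = det([-5 5 -3 5; 7 0 7 -5; -1 6 -4 1; -6 7 -3 3]) = -631
det = (-1)·(-4)·(-631) = -2524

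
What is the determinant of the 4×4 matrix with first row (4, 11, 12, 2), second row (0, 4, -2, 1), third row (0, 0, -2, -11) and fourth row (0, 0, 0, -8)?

256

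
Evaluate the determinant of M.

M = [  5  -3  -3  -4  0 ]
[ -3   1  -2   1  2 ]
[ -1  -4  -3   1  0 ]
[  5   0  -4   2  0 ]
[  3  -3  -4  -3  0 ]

|M| = 456

Expand along column 5 (it has 4 zeros):
  − (2) · M_25   where M_25 = det([5 -3 -3 -4; -1 -4 -3 1; 5 0 -4 2; 3 -3 -4 -3]) = -228
det = (-1)·(2)·(-228) = 456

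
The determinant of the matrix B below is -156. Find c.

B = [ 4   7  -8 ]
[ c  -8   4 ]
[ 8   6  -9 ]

c = -4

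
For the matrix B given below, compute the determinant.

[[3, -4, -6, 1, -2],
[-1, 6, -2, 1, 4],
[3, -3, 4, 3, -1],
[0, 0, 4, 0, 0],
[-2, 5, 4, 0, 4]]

-96

Expand along row 4 (it has 4 zeros):
  − (4) · M_43   where M_43 = det([3 -4 1 -2; -1 6 1 4; 3 -3 3 -1; -2 5 0 4]) = 24
det = (-1)·(4)·(24) = -96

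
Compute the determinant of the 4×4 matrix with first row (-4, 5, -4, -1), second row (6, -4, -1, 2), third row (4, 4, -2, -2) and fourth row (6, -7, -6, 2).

Expand along row 1:
  + (-4) · M_11   where M_11 = det([-4 -1 2; 4 -2 -2; -7 -6 2]) = -18
  − (5) · M_12   where M_12 = det([6 -1 2; 4 -2 -2; 6 -6 2]) = -100
  + (-4) · M_13   where M_13 = det([6 -4 2; 4 4 -2; 6 -7 2]) = -60
  − (-1) · M_14   where M_14 = det([6 -4 -1; 4 4 -2; 6 -7 -6]) = -224
det = (+1)·(-4)·(-18) + (-1)·(5)·(-100) + (+1)·(-4)·(-60) + (-1)·(-1)·(-224) = 588

588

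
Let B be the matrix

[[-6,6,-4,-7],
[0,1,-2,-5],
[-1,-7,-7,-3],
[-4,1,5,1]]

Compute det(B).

-1669

Expand along row 2 (it has 1 zero):
  + (1) · M_22   where M_22 = det([-6 -4 -7; -1 -7 -3; -4 5 1]) = 131
  − (-2) · M_23   where M_23 = det([-6 6 -7; -1 -7 -3; -4 1 1]) = 305
  + (-5) · M_24   where M_24 = det([-6 6 -4; -1 -7 -7; -4 1 5]) = 482
det = (+1)·(1)·(131) + (-1)·(-2)·(305) + (+1)·(-5)·(482) = -1669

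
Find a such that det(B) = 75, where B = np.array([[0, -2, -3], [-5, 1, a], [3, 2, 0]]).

a = -6

Expanding along the column containing a, det(B) is linear in a: det(B) = (-6)·a + (39).
Set (-6)·a + (39) = 75  ⇒  (-6)·a = 36  ⇒  a = -6.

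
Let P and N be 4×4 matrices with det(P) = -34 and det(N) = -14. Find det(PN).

The determinant is 476.

det(PN) = det(P)·det(N) = (-34)·(-14) = 476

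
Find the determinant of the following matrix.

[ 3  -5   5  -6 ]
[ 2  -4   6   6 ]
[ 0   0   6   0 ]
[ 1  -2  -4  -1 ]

Expand along row 3 (it has 3 zeros):
  + (6) · M_33   where M_33 = det([3 -5 -6; 2 -4 6; 1 -2 -1]) = 8
det = (+1)·(6)·(8) = 48

48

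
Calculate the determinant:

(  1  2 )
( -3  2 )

det = 1·2 − 2·(-3) = 2 − (-6) = 8

8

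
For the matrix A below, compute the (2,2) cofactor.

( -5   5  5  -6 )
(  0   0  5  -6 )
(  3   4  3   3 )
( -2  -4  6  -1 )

Delete row 2 and column 2; the remaining 3×3 submatrix is [-5 5 -6; 3 3 3; -2 6 -1].
Its determinant is -54.
The cofactor carries sign (−1)^(2+2) = +1, so C_{2,2} = +(-54) = -54.

-54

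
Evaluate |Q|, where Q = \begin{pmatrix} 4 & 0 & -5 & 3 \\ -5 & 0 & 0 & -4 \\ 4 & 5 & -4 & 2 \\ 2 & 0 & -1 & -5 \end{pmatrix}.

det(Q) = -820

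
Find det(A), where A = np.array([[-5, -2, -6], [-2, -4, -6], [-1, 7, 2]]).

-82

Expand along column 1:
  + (-5) · |-4 -6; 7 2| = (-5)·(-8 − (-42)) = -170
  − (-2) · |-2 -6; 7 2| = −(-2)·(-4 − (-42)) = 76
  + (-1) · |-2 -6; -4 -6| = (-1)·(12 − 24) = 12
Sum: (-170) + (76) + (12) = -82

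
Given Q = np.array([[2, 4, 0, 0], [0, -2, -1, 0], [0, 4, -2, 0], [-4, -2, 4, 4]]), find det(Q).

The determinant is 64.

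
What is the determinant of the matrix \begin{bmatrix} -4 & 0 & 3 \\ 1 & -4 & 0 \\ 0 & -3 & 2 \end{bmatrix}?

23

Expand along column 1:
  + (-4) · |-4 0; -3 2| = (-4)·(-8 − 0) = 32
  − 1 · |0 3; -3 2| = −1·(0 − (-9)) = -9
Sum: (32) + (-9) = 23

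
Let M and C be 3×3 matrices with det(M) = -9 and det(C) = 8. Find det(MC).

det(MC) = det(M)·det(C) = (-9)·(8) = -72

-72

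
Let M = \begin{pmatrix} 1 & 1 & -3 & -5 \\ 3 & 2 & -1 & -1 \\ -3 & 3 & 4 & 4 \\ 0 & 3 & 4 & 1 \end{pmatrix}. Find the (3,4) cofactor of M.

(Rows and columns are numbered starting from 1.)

28

Delete row 3 and column 4; the remaining 3×3 submatrix is [1 1 -3; 3 2 -1; 0 3 4].
Its determinant is -28.
The cofactor carries sign (−1)^(3+4) = −1, so C_{3,4} = −(-28) = 28.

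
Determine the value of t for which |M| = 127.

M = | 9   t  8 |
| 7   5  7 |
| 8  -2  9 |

Expanding along the row containing t, det(M) is linear in t: det(M) = (-7)·t + (99).
Set (-7)·t + (99) = 127  ⇒  (-7)·t = 28  ⇒  t = -4.

t = -4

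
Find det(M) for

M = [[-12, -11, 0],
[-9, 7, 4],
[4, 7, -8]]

det(M) = 1624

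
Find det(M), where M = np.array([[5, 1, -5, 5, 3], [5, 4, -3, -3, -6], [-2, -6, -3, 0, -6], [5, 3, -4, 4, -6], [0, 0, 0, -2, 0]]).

-102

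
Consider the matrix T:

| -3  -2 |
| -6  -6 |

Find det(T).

det(T) = 6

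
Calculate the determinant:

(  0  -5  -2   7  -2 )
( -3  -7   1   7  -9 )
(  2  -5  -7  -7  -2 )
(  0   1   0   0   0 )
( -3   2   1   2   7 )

Expand along row 4 (it has 4 zeros):
  + (1) · M_42   where M_42 = det([0 -2 7 -2; -3 1 7 -9; 2 -7 -7 -2; -3 1 2 7]) = 2402
det = (+1)·(1)·(2402) = 2402

2402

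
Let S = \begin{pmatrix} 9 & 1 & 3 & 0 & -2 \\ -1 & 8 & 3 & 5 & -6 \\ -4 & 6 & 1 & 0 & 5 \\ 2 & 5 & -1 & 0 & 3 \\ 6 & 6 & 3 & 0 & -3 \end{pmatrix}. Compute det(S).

The determinant is 5100.

Expand along column 4 (it has 4 zeros):
  + (5) · M_24   where M_24 = det([9 1 3 -2; -4 6 1 5; 2 5 -1 3; 6 6 3 -3]) = 1020
det = (+1)·(5)·(1020) = 5100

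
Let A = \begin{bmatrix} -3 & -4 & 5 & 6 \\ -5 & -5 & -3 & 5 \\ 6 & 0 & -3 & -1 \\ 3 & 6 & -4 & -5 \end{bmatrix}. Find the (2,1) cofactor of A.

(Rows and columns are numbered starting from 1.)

Delete row 2 and column 1; the remaining 3×3 submatrix is [-4 5 6; 0 -3 -1; 6 -4 -5].
Its determinant is 34.
The cofactor carries sign (−1)^(2+1) = −1, so C_{2,1} = −(34) = -34.

-34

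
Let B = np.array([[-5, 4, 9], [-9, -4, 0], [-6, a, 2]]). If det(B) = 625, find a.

Expanding along the column containing a, det(B) is linear in a: det(B) = (-81)·a + (-104).
Set (-81)·a + (-104) = 625  ⇒  (-81)·a = 729  ⇒  a = -9.

-9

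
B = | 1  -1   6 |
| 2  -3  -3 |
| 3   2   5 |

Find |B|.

88

Expand along row 1:
  + 1 · |-3 -3; 2 5| = 1·(-15 − (-6)) = -9
  − (-1) · |2 -3; 3 5| = −(-1)·(10 − (-9)) = 19
  + 6 · |2 -3; 3 2| = 6·(4 − (-9)) = 78
Sum: (-9) + (19) + (78) = 88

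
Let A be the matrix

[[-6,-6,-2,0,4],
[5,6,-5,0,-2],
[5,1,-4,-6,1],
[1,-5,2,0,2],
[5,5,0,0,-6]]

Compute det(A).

-4320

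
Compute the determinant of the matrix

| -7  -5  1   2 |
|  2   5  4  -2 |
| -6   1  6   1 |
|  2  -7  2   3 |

Expand along row 1:
  + (-7) · M_11   where M_11 = det([5 4 -2; 1 6 1; -7 2 3]) = -48
  − (-5) · M_12   where M_12 = det([2 4 -2; -6 6 1; 2 2 3]) = 160
  + (1) · M_13   where M_13 = det([2 5 -2; -6 1 1; 2 -7 3]) = 40
  − (2) · M_14   where M_14 = det([2 5 4; -6 1 6; 2 -7 2]) = 368
det = (+1)·(-7)·(-48) + (-1)·(-5)·(160) + (+1)·(1)·(40) + (-1)·(2)·(368) = 440

440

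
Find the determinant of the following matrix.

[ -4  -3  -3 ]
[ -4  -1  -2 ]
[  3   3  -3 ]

The determinant is 45.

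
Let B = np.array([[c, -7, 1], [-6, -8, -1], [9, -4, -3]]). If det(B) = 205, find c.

Expanding along the row containing c, det(B) is linear in c: det(B) = (20)·c + (285).
Set (20)·c + (285) = 205  ⇒  (20)·c = -80  ⇒  c = -4.

c = -4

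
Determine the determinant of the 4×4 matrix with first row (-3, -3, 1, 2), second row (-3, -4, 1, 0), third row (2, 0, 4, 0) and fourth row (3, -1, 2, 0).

92

Expand along column 4 (it has 3 zeros):
  − (2) · M_14   where M_14 = det([-3 -4 1; 2 0 4; 3 -1 2]) = -46
det = (-1)·(2)·(-46) = 92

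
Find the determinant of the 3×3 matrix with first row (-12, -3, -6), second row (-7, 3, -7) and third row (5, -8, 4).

303

Expand along row 1:
  + (-12) · |3 -7; -8 4| = (-12)·(12 − 56) = 528
  − (-3) · |-7 -7; 5 4| = −(-3)·(-28 − (-35)) = 21
  + (-6) · |-7 3; 5 -8| = (-6)·(56 − 15) = -246
Sum: (528) + (21) + (-246) = 303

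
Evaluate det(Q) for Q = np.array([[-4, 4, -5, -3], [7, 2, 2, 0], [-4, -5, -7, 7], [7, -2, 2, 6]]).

642

Expand along row 2 (it has 1 zero):
  − (7) · M_21   where M_21 = det([4 -5 -3; -5 -7 7; -2 2 6]) = -232
  + (2) · M_22   where M_22 = det([-4 -5 -3; -4 -7 7; 7 2 6]) = -264
  − (2) · M_23   where M_23 = det([-4 4 -3; -4 -5 7; 7 -2 6]) = 227
det = (-1)·(7)·(-232) + (+1)·(2)·(-264) + (-1)·(2)·(227) = 642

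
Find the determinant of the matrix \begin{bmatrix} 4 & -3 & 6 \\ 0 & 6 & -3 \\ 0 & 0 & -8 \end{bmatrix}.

The matrix is upper triangular, so the determinant is the product of the diagonal entries:
det = (4) · (6) · (-8) = -192

-192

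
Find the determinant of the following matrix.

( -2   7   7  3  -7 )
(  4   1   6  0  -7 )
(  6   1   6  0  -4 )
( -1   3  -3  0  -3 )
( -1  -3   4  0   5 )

-855

Expand along column 4 (it has 4 zeros):
  − (3) · M_14   where M_14 = det([4 1 6 -7; 6 1 6 -4; -1 3 -3 -3; -1 -3 4 5]) = 285
det = (-1)·(3)·(285) = -855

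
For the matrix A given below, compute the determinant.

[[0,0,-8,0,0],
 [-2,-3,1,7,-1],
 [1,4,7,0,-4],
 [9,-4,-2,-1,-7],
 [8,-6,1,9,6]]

det(A) = 40104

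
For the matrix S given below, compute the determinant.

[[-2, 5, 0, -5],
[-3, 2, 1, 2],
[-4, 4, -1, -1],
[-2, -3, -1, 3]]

Expand along row 1 (it has 1 zero):
  + (-2) · M_11   where M_11 = det([2 1 2; 4 -1 -1; -3 -1 3]) = -31
  − (5) · M_12   where M_12 = det([-3 1 2; -4 -1 -1; -2 -1 3]) = 30
  − (-5) · M_14   where M_14 = det([-3 2 1; -4 4 -1; -2 -3 -1]) = 37
det = (+1)·(-2)·(-31) + (-1)·(5)·(30) + (-1)·(-5)·(37) = 97

|S| = 97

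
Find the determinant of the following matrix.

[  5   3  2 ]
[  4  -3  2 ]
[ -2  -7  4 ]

Expand along column 1:
  + 5 · |-3 2; -7 4| = 5·(-12 − (-14)) = 10
  − 4 · |3 2; -7 4| = −4·(12 − (-14)) = -104
  + (-2) · |3 2; -3 2| = (-2)·(6 − (-6)) = -24
Sum: (10) + (-104) + (-24) = -118

-118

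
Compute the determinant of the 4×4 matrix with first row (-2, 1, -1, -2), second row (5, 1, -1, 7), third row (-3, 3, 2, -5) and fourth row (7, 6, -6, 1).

The determinant is 400.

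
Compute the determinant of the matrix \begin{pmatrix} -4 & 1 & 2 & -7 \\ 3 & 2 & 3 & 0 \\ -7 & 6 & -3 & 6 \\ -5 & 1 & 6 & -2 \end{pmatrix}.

The determinant is 2062.

Expand along row 2 (it has 1 zero):
  − (3) · M_21   where M_21 = det([1 2 -7; 6 -3 6; 1 6 -2]) = -267
  + (2) · M_22   where M_22 = det([-4 2 -7; -7 -3 6; -5 6 -2]) = 431
  − (3) · M_23   where M_23 = det([-4 1 -7; -7 6 6; -5 1 -2]) = -133
det = (-1)·(3)·(-267) + (+1)·(2)·(431) + (-1)·(3)·(-133) = 2062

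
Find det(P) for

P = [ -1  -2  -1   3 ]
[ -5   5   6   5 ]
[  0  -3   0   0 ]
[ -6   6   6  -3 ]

Expand along row 3 (it has 3 zeros):
  − (-3) · M_32   where M_32 = det([-1 -1 3; -5 6 5; -6 6 -3]) = 111
det = (-1)·(-3)·(111) = 333

|P| = 333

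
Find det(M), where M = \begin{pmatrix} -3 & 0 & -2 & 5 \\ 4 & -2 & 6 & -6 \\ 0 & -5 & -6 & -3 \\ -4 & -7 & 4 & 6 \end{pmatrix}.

Expand along row 1 (it has 1 zero):
  + (-3) · M_11   where M_11 = det([-2 6 -6; -5 -6 -3; -7 4 6]) = 726
  + (-2) · M_13   where M_13 = det([4 -2 -6; 0 -5 -3; -4 -7 6]) = -108
  − (5) · M_14   where M_14 = det([4 -2 6; 0 -5 -6; -4 -7 4]) = -416
det = (+1)·(-3)·(726) + (+1)·(-2)·(-108) + (-1)·(5)·(-416) = 118

118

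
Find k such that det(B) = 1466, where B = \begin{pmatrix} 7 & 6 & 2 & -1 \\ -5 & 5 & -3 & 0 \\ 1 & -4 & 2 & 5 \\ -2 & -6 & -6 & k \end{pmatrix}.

Expanding along the row containing k, det(B) is linear in k: det(B) = (58)·k + (1872).
Set (58)·k + (1872) = 1466  ⇒  (58)·k = -406  ⇒  k = -7.

k = -7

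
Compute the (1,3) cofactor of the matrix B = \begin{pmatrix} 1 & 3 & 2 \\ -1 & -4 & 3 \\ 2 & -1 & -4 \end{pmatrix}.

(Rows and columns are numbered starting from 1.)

Delete row 1 and column 3; the remaining 2×2 submatrix is [-1 -4; 2 -1].
Its determinant is (-1)·(-1) − (-4)·2 = 9.
The cofactor carries sign (−1)^(1+3) = +1, so C_{1,3} = +(9) = 9.

9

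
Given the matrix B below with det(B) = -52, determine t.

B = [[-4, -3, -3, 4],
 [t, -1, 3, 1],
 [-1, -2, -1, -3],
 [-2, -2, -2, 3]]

Expanding along the row containing t, det(B) is linear in t: det(B) = (1)·t + (-50).
Set (1)·t + (-50) = -52  ⇒  (1)·t = -2  ⇒  t = -2.

t = -2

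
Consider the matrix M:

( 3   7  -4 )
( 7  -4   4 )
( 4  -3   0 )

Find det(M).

det(M) = 168

Expand along column 3:
  + (-4) · |7 -4; 4 -3| = (-4)·(-21 − (-16)) = 20
  − 4 · |3 7; 4 -3| = −4·(-9 − 28) = 148
Sum: (20) + (148) = 168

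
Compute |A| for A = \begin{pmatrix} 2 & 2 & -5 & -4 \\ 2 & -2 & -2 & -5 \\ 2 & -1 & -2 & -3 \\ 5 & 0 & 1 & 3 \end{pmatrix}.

Expand along row 4 (it has 1 zero):
  − (5) · M_41   where M_41 = det([2 -5 -4; -2 -2 -5; -1 -2 -3]) = -11
  − (1) · M_43   where M_43 = det([2 2 -4; 2 -2 -5; 2 -1 -3]) = -14
  + (3) · M_44   where M_44 = det([2 2 -5; 2 -2 -2; 2 -1 -2]) = -6
det = (-1)·(5)·(-11) + (-1)·(1)·(-14) + (+1)·(3)·(-6) = 51

51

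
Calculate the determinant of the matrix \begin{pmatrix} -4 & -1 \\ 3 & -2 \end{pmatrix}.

11

det = (-4)·(-2) − (-1)·3 = 8 − (-3) = 11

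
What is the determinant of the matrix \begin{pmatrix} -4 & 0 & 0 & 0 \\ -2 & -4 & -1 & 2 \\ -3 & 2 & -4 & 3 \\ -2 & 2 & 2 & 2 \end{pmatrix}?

Expand along row 1 (it has 3 zeros):
  + (-4) · M_11   where M_11 = det([-4 -1 2; 2 -4 3; 2 2 2]) = 78
det = (+1)·(-4)·(78) = -312

-312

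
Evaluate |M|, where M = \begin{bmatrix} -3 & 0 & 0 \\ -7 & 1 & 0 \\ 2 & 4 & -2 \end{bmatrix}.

6

M is lower triangular, so det(M) is the product of the diagonal entries:
det = (-3) · (1) · (-2) = 6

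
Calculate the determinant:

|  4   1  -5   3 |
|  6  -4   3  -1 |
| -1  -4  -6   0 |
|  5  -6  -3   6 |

Expand along row 3 (it has 1 zero):
  + (-1) · M_31   where M_31 = det([1 -5 3; -4 3 -1; -6 -3 6]) = -45
  − (-4) · M_32   where M_32 = det([4 -5 3; 6 3 -1; 5 -3 6]) = 166
  + (-6) · M_33   where M_33 = det([4 1 3; 6 -4 -1; 5 -6 6]) = -209
det = (+1)·(-1)·(-45) + (-1)·(-4)·(166) + (+1)·(-6)·(-209) = 1963

The determinant is 1963.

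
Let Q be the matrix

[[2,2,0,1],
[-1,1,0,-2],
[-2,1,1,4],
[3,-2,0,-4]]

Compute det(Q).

The determinant is -37.

Expand along column 3 (it has 3 zeros):
  + (1) · M_33   where M_33 = det([2 2 1; -1 1 -2; 3 -2 -4]) = -37
det = (+1)·(1)·(-37) = -37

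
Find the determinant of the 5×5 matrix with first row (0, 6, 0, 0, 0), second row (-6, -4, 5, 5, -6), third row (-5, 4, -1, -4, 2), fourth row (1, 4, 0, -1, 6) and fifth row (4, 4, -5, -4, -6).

Expand along row 1 (it has 4 zeros):
  − (6) · M_12   where M_12 = det([-6 5 5 -6; -5 -1 -4 2; 1 0 -1 6; 4 -5 -4 -6]) = 190
det = (-1)·(6)·(190) = -1140

-1140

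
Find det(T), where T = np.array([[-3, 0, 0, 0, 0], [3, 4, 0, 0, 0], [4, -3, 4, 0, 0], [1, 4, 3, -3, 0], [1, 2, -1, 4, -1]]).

T is lower triangular, so det(T) is the product of the diagonal entries:
det = (-3) · (4) · (4) · (-3) · (-1) = -144

det(T) = -144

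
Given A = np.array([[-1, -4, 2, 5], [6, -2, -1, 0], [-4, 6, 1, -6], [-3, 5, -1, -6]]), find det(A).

-80

Expand along row 2 (it has 1 zero):
  − (6) · M_21   where M_21 = det([-4 2 5; 6 1 -6; 5 -1 -6]) = 5
  + (-2) · M_22   where M_22 = det([-1 2 5; -4 1 -6; -3 -1 -6]) = 35
  − (-1) · M_23   where M_23 = det([-1 -4 5; -4 6 -6; -3 5 -6]) = 20
det = (-1)·(6)·(5) + (+1)·(-2)·(35) + (-1)·(-1)·(20) = -80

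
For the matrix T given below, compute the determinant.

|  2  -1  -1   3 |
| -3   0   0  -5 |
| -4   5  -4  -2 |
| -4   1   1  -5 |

Expand along row 2 (it has 2 zeros):
  − (-3) · M_21   where M_21 = det([-1 -1 3; 5 -4 -2; 1 1 -5]) = -18
  + (-5) · M_24   where M_24 = det([2 -1 -1; -4 5 -4; -4 1 1]) = -18
det = (-1)·(-3)·(-18) + (+1)·(-5)·(-18) = 36

det(T) = 36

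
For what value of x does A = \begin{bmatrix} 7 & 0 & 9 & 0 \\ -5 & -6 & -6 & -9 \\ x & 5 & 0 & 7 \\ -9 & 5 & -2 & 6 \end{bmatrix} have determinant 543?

-9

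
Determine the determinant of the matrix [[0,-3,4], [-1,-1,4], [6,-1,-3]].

Expand along row 1:
  − (-3) · |-1 4; 6 -3| = −(-3)·(3 − 24) = -63
  + 4 · |-1 -1; 6 -1| = 4·(1 − (-6)) = 28
Sum: (-63) + (28) = -35

-35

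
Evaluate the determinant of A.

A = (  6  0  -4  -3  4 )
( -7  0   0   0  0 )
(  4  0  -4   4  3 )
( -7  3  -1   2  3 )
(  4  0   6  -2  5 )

|A| = -5922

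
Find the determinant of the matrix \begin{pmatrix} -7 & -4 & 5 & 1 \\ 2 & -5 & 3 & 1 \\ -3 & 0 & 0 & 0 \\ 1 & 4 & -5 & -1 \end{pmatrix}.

0

Expand along row 3 (it has 3 zeros):
  + (-3) · M_31   where M_31 = det([-4 5 1; -5 3 1; 4 -5 -1]) = 0
det = (+1)·(-3)·(0) = 0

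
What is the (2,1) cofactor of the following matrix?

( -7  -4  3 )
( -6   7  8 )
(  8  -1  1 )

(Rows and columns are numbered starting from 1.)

Delete row 2 and column 1; the remaining 2×2 submatrix is [-4 3; -1 1].
Its determinant is (-4)·1 − 3·(-1) = -1.
The cofactor carries sign (−1)^(2+1) = −1, so C_{2,1} = −(-1) = 1.

1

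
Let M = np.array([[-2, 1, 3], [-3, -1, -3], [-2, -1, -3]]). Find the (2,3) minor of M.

Delete row 2 and column 3; the remaining 2×2 submatrix is [-2 1; -2 -1].
Its determinant is (-2)·(-1) − 1·(-2) = 4.

The minor is 4.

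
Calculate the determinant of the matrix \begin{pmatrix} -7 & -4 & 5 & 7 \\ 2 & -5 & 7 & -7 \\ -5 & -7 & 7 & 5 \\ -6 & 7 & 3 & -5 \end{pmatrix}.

2

Expand along row 1:
  + (-7) · M_11   where M_11 = det([-5 7 -7; -7 7 5; 7 3 -5]) = 740
  − (-4) · M_12   where M_12 = det([2 7 -7; -5 7 5; -6 3 -5]) = -674
  + (5) · M_13   where M_13 = det([2 -5 -7; -5 -7 5; -6 7 -5]) = 814
  − (7) · M_14   where M_14 = det([2 -5 7; -5 -7 7; -6 7 3]) = -544
det = (+1)·(-7)·(740) + (-1)·(-4)·(-674) + (+1)·(5)·(814) + (-1)·(7)·(-544) = 2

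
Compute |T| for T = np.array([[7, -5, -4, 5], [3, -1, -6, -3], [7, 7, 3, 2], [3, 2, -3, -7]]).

-1862

Expand along row 1:
  + (7) · M_11   where M_11 = det([-1 -6 -3; 7 3 2; 2 -3 -7]) = -222
  − (-5) · M_12   where M_12 = det([3 -6 -3; 7 3 2; 3 -3 -7]) = -285
  + (-4) · M_13   where M_13 = det([3 -1 -3; 7 7 2; 3 2 -7]) = -193
  − (5) · M_14   where M_14 = det([3 -1 -6; 7 7 3; 3 2 -3]) = -69
det = (+1)·(7)·(-222) + (-1)·(-5)·(-285) + (+1)·(-4)·(-193) + (-1)·(5)·(-69) = -1862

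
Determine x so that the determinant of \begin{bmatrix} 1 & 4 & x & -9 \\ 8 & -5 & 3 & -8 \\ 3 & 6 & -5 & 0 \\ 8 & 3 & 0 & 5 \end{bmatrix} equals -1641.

Expanding along the row containing x, det(M) is linear in x: det(M) = (627)·x + (4002).
Set (627)·x + (4002) = -1641  ⇒  (627)·x = -5643  ⇒  x = -9.

x = -9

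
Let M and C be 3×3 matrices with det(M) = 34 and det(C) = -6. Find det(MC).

det(MC) = det(M)·det(C) = (34)·(-6) = -204

-204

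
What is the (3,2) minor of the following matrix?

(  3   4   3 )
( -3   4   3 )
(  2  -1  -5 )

Delete row 3 and column 2; the remaining 2×2 submatrix is [3 3; -3 3].
Its determinant is 3·3 − 3·(-3) = 18.

18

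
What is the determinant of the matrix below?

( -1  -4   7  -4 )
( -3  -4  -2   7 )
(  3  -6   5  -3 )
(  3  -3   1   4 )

1001

Expand along row 1:
  + (-1) · M_11   where M_11 = det([-4 -2 7; -6 5 -3; -3 1 4]) = -95
  − (-4) · M_12   where M_12 = det([-3 -2 7; 3 5 -3; 3 1 4]) = -111
  + (7) · M_13   where M_13 = det([-3 -4 7; 3 -6 -3; 3 -3 4]) = 246
  − (-4) · M_14   where M_14 = det([-3 -4 -2; 3 -6 5; 3 -3 1]) = -93
det = (+1)·(-1)·(-95) + (-1)·(-4)·(-111) + (+1)·(7)·(246) + (-1)·(-4)·(-93) = 1001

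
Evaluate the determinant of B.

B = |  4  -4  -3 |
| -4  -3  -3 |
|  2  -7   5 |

Expand along row 1:
  + 4 · |-3 -3; -7 5| = 4·(-15 − 21) = -144
  − (-4) · |-4 -3; 2 5| = −(-4)·(-20 − (-6)) = -56
  + (-3) · |-4 -3; 2 -7| = (-3)·(28 − (-6)) = -102
Sum: (-144) + (-56) + (-102) = -302

-302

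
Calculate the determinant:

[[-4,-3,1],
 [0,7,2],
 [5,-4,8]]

Expand along row 2:
  + 7 · |-4 1; 5 8| = 7·(-32 − 5) = -259
  − 2 · |-4 -3; 5 -4| = −2·(16 − (-15)) = -62
Sum: (-259) + (-62) = -321

-321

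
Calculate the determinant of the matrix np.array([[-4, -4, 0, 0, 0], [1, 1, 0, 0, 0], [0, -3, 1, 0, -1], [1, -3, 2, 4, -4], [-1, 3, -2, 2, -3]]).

0

The matrix is block lower-triangular with a 2×2 block and a 3×3 block on the diagonal, so its determinant equals the product of the determinants of the diagonal blocks.
det of the 2×2 block = 0
det of the 3×3 block = -16
det = (0)·(-16) = 0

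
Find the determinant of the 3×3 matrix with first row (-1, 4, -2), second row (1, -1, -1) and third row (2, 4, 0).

Expand along row 3:
  + 2 · |4 -2; -1 -1| = 2·(-4 − 2) = -12
  − 4 · |-1 -2; 1 -1| = −4·(1 − (-2)) = -12
Sum: (-12) + (-12) = -24

-24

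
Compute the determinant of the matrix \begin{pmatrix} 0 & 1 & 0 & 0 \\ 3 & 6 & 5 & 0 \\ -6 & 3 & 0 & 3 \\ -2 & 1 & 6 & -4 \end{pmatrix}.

204

Expand along row 1 (it has 3 zeros):
  − (1) · M_12   where M_12 = det([3 5 0; -6 0 3; -2 6 -4]) = -204
det = (-1)·(1)·(-204) = 204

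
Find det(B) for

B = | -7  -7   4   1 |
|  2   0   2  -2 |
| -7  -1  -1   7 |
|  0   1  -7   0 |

12

Expand along row 4 (it has 2 zeros):
  + (1) · M_42   where M_42 = det([-7 4 1; 2 2 -2; -7 -1 7]) = -72
  − (-7) · M_43   where M_43 = det([-7 -7 1; 2 0 -2; -7 -1 7]) = 12
det = (+1)·(1)·(-72) + (-1)·(-7)·(12) = 12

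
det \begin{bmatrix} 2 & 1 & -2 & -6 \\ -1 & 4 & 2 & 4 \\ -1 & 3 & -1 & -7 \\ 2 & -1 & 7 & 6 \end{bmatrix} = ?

Expand along row 1:
  + (2) · M_11   where M_11 = det([4 2 4; 3 -1 -7; -1 7 6]) = 230
  − (1) · M_12   where M_12 = det([-1 2 4; -1 -1 -7; 2 7 6]) = -79
  + (-2) · M_13   where M_13 = det([-1 4 4; -1 3 -7; 2 -1 6]) = -63
  − (-6) · M_14   where M_14 = det([-1 4 2; -1 3 -1; 2 -1 7]) = -10
det = (+1)·(2)·(230) + (-1)·(1)·(-79) + (+1)·(-2)·(-63) + (-1)·(-6)·(-10) = 605

The determinant is 605.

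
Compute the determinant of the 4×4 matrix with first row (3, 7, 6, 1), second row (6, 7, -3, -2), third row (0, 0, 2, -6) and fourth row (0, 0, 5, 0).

-630

The matrix is block upper-triangular with a 2×2 block and a 2×2 block on the diagonal, so its determinant equals the product of the determinants of the diagonal blocks.
det of the 2×2 block = -21
det of the 2×2 block = 30
det = (-21)·(30) = -630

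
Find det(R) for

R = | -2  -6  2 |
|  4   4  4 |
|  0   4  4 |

128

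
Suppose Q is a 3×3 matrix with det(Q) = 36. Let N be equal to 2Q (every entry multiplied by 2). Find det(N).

For a 3×3 matrix, det(2Q) = 2^3·det(Q) = 8·det(Q).
det(N) = (8)·(36) = 288

|N| = 288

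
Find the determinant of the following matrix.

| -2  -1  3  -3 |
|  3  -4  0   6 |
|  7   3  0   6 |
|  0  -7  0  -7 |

-1281

Expand along column 3 (it has 3 zeros):
  + (3) · M_13   where M_13 = det([3 -4 6; 7 3 6; 0 -7 -7]) = -427
det = (+1)·(3)·(-427) = -1281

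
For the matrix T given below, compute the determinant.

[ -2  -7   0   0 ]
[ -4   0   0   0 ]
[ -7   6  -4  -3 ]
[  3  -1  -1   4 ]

|T| = 532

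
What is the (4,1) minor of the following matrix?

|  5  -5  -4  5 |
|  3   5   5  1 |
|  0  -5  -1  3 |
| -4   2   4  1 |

100

Delete row 4 and column 1; the remaining 3×3 submatrix is [-5 -4 5; 5 5 1; -5 -1 3].
Its determinant is 100.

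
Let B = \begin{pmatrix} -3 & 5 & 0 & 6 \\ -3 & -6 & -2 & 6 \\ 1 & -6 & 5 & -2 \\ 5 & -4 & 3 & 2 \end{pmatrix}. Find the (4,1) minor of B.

Delete row 4 and column 1; the remaining 3×3 submatrix is [5 0 6; -6 -2 6; -6 5 -2].
Its determinant is -382.

-382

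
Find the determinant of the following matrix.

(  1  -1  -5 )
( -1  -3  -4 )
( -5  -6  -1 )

The determinant is 5.

Expand along column 1:
  + 1 · |-3 -4; -6 -1| = 1·(3 − 24) = -21
  − (-1) · |-1 -5; -6 -1| = −(-1)·(1 − 30) = -29
  + (-5) · |-1 -5; -3 -4| = (-5)·(4 − 15) = 55
Sum: (-21) + (-29) + (55) = 5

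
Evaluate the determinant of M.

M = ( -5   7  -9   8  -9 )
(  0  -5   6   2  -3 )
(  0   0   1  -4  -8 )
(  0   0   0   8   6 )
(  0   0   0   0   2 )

The determinant is 400.

M is upper triangular, so det(M) is the product of the diagonal entries:
det = (-5) · (-5) · (1) · (8) · (2) = 400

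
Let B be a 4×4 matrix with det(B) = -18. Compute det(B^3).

det(B^3) = (det B)^3 = (-18)^3 = -5832

The determinant is -5832.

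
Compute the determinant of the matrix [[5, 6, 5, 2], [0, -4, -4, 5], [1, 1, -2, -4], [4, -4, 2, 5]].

Expand along row 2 (it has 1 zero):
  + (-4) · M_22   where M_22 = det([5 5 2; 1 -2 -4; 4 2 5]) = -95
  − (-4) · M_23   where M_23 = det([5 6 2; 1 1 -4; 4 -4 5]) = -197
  + (5) · M_24   where M_24 = det([5 6 5; 1 1 -2; 4 -4 2]) = -130
det = (+1)·(-4)·(-95) + (-1)·(-4)·(-197) + (+1)·(5)·(-130) = -1058

The determinant is -1058.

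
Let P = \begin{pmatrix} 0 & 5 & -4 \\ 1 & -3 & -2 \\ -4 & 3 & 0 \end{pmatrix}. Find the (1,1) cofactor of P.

Delete row 1 and column 1; the remaining 2×2 submatrix is [-3 -2; 3 0].
Its determinant is (-3)·0 − (-2)·3 = 6.
The cofactor carries sign (−1)^(1+1) = +1, so C_{1,1} = +(6) = 6.

6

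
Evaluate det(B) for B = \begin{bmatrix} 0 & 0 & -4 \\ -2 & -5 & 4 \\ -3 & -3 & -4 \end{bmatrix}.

The determinant is 36.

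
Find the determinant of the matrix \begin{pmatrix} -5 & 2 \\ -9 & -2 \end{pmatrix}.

28

det = (-5)·(-2) − 2·(-9) = 10 − (-18) = 28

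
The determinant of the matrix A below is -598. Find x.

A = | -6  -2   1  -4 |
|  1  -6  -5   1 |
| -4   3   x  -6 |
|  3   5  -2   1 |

Expanding along the row containing x, det(A) is linear in x: det(A) = (-30)·x + (-418).
Set (-30)·x + (-418) = -598  ⇒  (-30)·x = -180  ⇒  x = 6.

x = 6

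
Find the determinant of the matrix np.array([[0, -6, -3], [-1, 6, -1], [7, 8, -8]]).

Expand along column 1:
  − (-1) · |-6 -3; 8 -8| = −(-1)·(48 − (-24)) = 72
  + 7 · |-6 -3; 6 -1| = 7·(6 − (-18)) = 168
Sum: (72) + (168) = 240

240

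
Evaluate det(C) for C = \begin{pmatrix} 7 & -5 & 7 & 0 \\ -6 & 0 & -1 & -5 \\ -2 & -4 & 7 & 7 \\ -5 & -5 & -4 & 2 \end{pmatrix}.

|C| = -4560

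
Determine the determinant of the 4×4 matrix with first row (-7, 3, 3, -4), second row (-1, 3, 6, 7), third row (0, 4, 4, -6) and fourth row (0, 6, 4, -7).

The determinant is 808.

Expand along column 1 (it has 2 zeros):
  + (-7) · M_11   where M_11 = det([3 6 7; 4 4 -6; 6 4 -7]) = -116
  − (-1) · M_21   where M_21 = det([3 3 -4; 4 4 -6; 6 4 -7]) = -4
det = (+1)·(-7)·(-116) + (-1)·(-1)·(-4) = 808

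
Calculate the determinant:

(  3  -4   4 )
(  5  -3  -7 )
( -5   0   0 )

Expand along row 3:
  + (-5) · |-4 4; -3 -7| = (-5)·(28 − (-12)) = -200

-200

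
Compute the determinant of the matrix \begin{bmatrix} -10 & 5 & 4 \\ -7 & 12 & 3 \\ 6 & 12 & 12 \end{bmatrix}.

-1194

Expand along column 1:
  + (-10) · |12 3; 12 12| = (-10)·(144 − 36) = -1080
  − (-7) · |5 4; 12 12| = −(-7)·(60 − 48) = 84
  + 6 · |5 4; 12 3| = 6·(15 − 48) = -198
Sum: (-1080) + (84) + (-198) = -1194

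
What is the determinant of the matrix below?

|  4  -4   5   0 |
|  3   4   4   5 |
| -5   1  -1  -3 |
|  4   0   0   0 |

The determinant is -452.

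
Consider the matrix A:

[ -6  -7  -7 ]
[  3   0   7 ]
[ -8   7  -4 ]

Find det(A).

Expand along column 2:
  − (-7) · |3 7; -8 -4| = −(-7)·(-12 − (-56)) = 308
  − 7 · |-6 -7; 3 7| = −7·(-42 − (-21)) = 147
Sum: (308) + (147) = 455

|A| = 455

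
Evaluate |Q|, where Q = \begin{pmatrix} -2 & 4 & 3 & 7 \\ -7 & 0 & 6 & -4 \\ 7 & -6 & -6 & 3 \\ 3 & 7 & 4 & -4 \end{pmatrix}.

-2435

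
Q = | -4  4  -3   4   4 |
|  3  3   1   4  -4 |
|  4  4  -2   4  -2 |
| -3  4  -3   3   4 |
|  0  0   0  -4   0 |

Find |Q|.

Expand along row 5 (it has 4 zeros):
  − (-4) · M_54   where M_54 = det([-4 4 -3 4; 3 3 1 -4; 4 4 -2 -2; -3 4 -3 4]) = 50
det = (-1)·(-4)·(50) = 200

200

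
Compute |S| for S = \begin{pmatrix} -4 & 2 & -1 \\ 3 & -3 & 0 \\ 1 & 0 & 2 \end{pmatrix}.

Expand along row 2:
  − 3 · |2 -1; 0 2| = −3·(4 − 0) = -12
  + (-3) · |-4 -1; 1 2| = (-3)·(-8 − (-1)) = 21
Sum: (-12) + (21) = 9

det(S) = 9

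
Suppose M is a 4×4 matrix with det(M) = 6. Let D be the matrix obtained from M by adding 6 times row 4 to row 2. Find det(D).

Adding a multiple of one row to another leaves the determinant unchanged.
det(D) = (1)·(6) = 6

6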